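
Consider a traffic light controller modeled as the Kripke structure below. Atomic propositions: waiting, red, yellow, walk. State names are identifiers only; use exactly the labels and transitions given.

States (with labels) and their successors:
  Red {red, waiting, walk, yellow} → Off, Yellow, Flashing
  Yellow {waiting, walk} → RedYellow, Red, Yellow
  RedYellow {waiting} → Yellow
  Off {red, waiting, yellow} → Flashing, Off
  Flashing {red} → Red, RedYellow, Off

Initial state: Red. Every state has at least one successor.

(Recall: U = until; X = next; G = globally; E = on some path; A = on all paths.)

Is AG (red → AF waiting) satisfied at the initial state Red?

States satisfying red → AF waiting: {Red, Yellow, RedYellow, Off, Flashing}.
States satisfying AG (red → AF waiting): {Red, Yellow, RedYellow, Off, Flashing}.
Every state reachable from Red satisfies red → AF waiting.
Red ∈ Sat(AG (red → AF waiting)).

Yes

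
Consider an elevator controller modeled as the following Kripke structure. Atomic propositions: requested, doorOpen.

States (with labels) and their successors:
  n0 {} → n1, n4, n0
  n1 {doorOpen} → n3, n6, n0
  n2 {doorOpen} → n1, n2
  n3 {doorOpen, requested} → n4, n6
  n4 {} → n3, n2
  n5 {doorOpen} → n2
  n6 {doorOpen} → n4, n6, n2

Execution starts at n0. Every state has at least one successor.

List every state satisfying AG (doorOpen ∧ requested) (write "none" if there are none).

States satisfying doorOpen ∧ requested: {n3}.
States satisfying AG (doorOpen ∧ requested): ∅.

none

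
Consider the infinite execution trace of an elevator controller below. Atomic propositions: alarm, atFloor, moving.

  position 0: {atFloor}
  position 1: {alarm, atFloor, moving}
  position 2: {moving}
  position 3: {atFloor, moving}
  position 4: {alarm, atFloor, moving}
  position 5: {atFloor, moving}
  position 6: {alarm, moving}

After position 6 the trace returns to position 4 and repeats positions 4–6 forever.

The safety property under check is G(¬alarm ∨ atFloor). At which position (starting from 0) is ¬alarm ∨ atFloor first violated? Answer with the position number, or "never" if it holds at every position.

Check ¬alarm ∨ atFloor at each position in order: 0 ✓, 1 ✓, 2 ✓, 3 ✓, 4 ✓, 5 ✓.
At position 6 the labels are {alarm, moving}, so ¬alarm ∨ atFloor is false there. This is the first violation.

6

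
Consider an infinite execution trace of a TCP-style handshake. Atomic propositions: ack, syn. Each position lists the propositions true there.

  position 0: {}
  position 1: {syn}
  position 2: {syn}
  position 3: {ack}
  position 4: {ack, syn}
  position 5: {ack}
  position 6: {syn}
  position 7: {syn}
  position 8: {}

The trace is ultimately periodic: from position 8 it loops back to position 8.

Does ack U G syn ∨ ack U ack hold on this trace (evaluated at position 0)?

No

Walking from position 0: at position 0, G syn has not yet held and ack fails, so ack U G syn is false.
Walking from position 0: at position 0, ack has not yet held and ack fails, so ack U ack is false.
At position 0: ack U G syn is false; ack U ack is false; so ack U G syn ∨ ack U ack is false.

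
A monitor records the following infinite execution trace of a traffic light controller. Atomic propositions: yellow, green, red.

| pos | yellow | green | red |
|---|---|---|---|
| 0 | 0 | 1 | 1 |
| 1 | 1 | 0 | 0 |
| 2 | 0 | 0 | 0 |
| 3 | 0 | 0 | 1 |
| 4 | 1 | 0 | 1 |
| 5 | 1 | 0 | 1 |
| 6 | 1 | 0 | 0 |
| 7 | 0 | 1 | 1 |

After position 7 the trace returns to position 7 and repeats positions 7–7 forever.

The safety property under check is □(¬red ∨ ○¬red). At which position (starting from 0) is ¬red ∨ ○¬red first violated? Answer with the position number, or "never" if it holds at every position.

3

Check ¬red ∨ ○¬red at each position in order: 0 ✓, 1 ✓, 2 ✓.
At position 3 the labels are {red} and the next position 4 has {red, yellow}, so ¬red ∨ ○¬red is false there. This is the first violation.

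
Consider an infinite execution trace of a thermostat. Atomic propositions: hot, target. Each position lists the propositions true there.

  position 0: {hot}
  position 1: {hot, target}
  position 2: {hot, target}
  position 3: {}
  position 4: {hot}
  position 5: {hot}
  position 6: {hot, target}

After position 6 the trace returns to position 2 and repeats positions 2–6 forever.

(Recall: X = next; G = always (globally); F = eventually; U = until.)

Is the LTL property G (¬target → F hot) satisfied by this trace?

¬target → F hot holds at every position 0..6, and those are all positions ever visited, so G (¬target → F hot) holds.
Positions where ¬target holds: 0, 3, 4, 5.
Check F hot at each: 0→ok, 3→ok, 4→ok, 5→ok.

Yes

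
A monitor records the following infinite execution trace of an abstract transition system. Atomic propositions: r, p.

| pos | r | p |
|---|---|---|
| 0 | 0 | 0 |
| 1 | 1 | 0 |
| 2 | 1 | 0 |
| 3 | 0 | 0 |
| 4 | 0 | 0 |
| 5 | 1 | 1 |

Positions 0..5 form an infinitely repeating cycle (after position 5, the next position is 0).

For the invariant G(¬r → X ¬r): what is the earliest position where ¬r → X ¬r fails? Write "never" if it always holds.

At position 0 the labels are {} and the next position 1 has {r}, so ¬r → X ¬r is false there. This is the first violation.

0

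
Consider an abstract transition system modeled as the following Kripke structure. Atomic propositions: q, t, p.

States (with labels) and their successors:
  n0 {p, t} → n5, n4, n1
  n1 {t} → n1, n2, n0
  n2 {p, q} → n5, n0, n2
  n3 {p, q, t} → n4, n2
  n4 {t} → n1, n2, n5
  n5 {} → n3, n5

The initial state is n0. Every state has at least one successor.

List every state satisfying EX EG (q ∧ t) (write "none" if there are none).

none

States satisfying EG (q ∧ t): ∅.
States satisfying EX EG (q ∧ t): ∅.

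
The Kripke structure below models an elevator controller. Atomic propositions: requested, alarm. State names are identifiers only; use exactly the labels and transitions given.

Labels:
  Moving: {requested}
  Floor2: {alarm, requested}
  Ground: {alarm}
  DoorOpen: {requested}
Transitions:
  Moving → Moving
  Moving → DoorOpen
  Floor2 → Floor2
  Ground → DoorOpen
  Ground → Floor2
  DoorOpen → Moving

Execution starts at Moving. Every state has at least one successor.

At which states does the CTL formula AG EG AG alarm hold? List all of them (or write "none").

{Floor2}

States satisfying EG AG alarm: {Floor2}.
States satisfying AG EG AG alarm: {Floor2}.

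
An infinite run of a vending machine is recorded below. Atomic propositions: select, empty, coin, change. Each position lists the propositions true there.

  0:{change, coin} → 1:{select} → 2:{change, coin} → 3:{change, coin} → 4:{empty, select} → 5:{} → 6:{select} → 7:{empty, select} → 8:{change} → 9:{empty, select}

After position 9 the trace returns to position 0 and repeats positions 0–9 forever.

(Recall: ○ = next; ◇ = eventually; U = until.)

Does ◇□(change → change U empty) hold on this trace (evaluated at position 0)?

□(change → change U empty) is false at every position 0..9, so it never becomes true and ◇□(change → change U empty) fails.

Violated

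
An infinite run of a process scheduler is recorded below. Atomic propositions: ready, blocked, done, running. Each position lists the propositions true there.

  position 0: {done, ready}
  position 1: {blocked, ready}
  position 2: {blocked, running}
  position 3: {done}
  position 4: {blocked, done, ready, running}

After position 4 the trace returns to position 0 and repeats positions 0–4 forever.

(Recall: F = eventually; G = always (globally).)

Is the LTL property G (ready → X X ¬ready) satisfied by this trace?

No

ready → X X ¬ready must hold at every position from 0 onward. It fails at position 4, so G (ready → X X ¬ready) is false.
Positions where ready holds: 0, 1, 4.
Check X X ¬ready at each: 0→ok, 1→ok, 4→fails.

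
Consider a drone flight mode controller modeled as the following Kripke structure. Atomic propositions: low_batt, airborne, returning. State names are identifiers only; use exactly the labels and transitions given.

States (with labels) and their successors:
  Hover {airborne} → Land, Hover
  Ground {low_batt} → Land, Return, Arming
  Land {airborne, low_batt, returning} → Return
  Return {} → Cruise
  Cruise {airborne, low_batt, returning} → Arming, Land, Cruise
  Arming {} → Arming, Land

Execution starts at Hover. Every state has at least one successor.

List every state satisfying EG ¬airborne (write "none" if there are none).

States satisfying ¬airborne: {Ground, Return, Arming}.
States satisfying EG ¬airborne: {Ground, Arming}.

{Ground, Arming}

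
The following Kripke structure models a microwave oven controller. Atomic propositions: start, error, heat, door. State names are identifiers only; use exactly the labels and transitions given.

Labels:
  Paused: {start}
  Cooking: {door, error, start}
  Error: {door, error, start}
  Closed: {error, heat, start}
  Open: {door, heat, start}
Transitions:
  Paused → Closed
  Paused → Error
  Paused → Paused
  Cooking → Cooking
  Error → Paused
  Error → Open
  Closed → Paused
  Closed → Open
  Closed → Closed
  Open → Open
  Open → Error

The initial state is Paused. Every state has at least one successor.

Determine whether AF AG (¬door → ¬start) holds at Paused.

States satisfying AG (¬door → ¬start): {Cooking}.
States satisfying AF AG (¬door → ¬start): {Cooking}.
There is a path from Paused along which AG (¬door → ¬start) never holds.
Paused ∉ Sat(AF AG (¬door → ¬start)).

Does not hold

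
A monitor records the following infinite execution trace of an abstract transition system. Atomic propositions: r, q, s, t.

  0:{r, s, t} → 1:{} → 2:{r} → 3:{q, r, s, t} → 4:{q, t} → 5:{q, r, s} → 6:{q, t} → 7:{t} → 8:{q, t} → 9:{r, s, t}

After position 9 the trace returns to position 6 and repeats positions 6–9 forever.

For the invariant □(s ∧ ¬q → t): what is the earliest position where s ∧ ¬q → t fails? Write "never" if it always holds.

s ∧ ¬q → t holds at every position 0..9, and those are all the positions the trace ever visits, so the invariant □(s ∧ ¬q → t) is never violated.

never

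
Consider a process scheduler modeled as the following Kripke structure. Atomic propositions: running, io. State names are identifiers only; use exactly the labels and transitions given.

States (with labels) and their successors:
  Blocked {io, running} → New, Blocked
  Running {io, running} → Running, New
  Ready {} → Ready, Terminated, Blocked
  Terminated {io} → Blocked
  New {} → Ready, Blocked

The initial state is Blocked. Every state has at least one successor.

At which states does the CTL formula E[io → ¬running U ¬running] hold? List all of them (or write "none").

{Ready, Terminated, New}

States satisfying io → ¬running: {Ready, Terminated, New}.
States satisfying ¬running: {Ready, Terminated, New}.
States satisfying E[io → ¬running U ¬running]: {Ready, Terminated, New}.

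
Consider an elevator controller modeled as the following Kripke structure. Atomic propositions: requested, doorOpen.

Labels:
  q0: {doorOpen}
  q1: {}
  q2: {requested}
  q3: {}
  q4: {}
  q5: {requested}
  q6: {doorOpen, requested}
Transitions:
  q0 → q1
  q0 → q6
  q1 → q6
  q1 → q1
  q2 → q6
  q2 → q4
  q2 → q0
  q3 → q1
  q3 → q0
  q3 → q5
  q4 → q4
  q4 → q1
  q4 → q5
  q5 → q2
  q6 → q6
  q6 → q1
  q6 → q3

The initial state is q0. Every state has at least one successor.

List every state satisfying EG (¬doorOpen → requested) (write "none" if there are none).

{q0, q2, q5, q6}

States satisfying ¬doorOpen → requested: {q0, q2, q5, q6}.
States satisfying EG (¬doorOpen → requested): {q0, q2, q5, q6}.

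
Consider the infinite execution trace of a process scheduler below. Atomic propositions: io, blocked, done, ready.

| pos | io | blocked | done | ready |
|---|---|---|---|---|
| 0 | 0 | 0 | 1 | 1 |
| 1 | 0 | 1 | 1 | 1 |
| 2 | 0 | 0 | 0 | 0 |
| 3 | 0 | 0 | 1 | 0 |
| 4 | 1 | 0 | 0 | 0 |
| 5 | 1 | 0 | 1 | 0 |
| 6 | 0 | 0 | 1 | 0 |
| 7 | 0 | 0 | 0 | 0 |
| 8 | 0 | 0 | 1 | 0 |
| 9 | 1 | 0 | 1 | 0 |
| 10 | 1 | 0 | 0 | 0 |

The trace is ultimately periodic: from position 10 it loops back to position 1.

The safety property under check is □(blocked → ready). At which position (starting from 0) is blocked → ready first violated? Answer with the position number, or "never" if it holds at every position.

never

blocked → ready holds at every position 0..10, and those are all the positions the trace ever visits, so the invariant □(blocked → ready) is never violated.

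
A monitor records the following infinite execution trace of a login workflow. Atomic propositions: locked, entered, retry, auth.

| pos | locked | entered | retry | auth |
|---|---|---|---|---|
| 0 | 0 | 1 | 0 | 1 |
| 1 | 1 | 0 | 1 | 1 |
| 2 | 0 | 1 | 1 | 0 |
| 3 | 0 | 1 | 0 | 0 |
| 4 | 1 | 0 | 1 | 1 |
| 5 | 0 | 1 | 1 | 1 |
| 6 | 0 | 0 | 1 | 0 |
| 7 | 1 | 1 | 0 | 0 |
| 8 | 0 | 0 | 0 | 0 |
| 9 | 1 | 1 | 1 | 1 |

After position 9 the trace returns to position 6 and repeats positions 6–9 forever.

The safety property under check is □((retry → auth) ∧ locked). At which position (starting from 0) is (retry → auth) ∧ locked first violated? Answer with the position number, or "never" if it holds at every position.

At position 0 the labels are {auth, entered}, so (retry → auth) ∧ locked is false there. This is the first violation.

0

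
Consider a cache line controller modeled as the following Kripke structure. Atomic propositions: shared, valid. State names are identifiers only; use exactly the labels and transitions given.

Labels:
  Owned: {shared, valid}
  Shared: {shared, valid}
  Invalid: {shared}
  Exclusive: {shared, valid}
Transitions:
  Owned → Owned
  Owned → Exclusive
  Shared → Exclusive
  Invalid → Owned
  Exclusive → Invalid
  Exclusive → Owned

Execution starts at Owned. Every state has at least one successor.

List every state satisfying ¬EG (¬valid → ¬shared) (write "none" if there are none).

States satisfying ¬valid → ¬shared: {Owned, Shared, Exclusive}.
States satisfying EG (¬valid → ¬shared): {Owned, Shared, Exclusive}.
States satisfying ¬EG (¬valid → ¬shared): {Invalid}.

{Invalid}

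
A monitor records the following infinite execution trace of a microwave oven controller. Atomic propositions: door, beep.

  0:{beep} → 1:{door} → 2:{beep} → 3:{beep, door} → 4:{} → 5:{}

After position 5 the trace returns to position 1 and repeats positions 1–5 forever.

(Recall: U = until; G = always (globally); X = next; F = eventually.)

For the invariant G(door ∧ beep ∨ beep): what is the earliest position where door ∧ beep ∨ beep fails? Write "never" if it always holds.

Check door ∧ beep ∨ beep at each position in order: 0 ✓.
At position 1 the labels are {door}, so door ∧ beep ∨ beep is false there. This is the first violation.

1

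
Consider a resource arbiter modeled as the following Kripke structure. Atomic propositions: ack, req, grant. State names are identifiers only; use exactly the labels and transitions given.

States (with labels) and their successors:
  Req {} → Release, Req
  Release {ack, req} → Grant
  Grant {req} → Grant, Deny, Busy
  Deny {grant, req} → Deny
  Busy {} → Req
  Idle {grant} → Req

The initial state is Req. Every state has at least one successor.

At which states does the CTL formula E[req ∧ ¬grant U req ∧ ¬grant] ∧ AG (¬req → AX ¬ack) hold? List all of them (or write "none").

States satisfying req ∧ ¬grant: {Release, Grant}.
States satisfying E[req ∧ ¬grant U req ∧ ¬grant]: {Release, Grant}.
States satisfying ¬req → AX ¬ack: {Release, Grant, Deny, Busy, Idle}.
States satisfying AG (¬req → AX ¬ack): {Deny}.
States satisfying E[req ∧ ¬grant U req ∧ ¬grant] ∧ AG (¬req → AX ¬ack): ∅.

none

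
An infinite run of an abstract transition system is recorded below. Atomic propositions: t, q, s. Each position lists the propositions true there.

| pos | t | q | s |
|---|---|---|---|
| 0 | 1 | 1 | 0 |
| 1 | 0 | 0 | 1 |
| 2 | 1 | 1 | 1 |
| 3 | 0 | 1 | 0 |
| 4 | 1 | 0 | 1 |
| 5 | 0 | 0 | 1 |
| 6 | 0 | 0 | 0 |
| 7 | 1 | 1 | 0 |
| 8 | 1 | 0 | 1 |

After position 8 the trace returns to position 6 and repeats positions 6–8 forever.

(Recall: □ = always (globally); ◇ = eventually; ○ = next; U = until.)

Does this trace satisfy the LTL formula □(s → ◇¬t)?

Satisfied

s → ◇¬t holds at every position 0..8, and those are all positions ever visited, so □(s → ◇¬t) holds.
Positions where s holds: 1, 2, 4, 5, 8.
Check ◇¬t at each: 1→ok, 2→ok, 4→ok, 5→ok, 8→ok.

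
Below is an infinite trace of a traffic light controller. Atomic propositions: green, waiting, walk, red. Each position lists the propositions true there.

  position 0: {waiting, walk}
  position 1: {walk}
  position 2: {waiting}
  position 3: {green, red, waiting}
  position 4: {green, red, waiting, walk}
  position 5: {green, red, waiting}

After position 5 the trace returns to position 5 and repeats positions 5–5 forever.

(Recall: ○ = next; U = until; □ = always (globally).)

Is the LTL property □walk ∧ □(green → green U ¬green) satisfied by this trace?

walk must hold at every position from 0 onward. It fails at position 2, so □walk is false.
green → green U ¬green must hold at every position from 0 onward. It fails at position 3, so □(green → green U ¬green) is false.
Positions where green holds: 3, 4, 5.
Check green U ¬green at each: 3→fails, 4→fails, 5→fails.
At position 0: □walk is false; □(green → green U ¬green) is false; so □walk ∧ □(green → green U ¬green) is false.

Does not hold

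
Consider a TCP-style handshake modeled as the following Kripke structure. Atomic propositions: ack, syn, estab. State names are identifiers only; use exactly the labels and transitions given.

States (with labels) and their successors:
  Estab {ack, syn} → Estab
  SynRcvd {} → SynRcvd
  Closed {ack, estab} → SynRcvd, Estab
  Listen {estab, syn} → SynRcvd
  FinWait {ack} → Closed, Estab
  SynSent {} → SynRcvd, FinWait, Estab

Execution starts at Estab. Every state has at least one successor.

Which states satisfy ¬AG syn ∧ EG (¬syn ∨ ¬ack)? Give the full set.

States satisfying syn: {Estab, Listen}.
States satisfying AG syn: {Estab}.
States satisfying ¬AG syn: {SynRcvd, Closed, Listen, FinWait, SynSent}.
States satisfying ¬syn ∨ ¬ack: {SynRcvd, Closed, Listen, FinWait, SynSent}.
States satisfying EG (¬syn ∨ ¬ack): {SynRcvd, Closed, Listen, FinWait, SynSent}.
States satisfying ¬AG syn ∧ EG (¬syn ∨ ¬ack): {SynRcvd, Closed, Listen, FinWait, SynSent}.

{SynRcvd, Closed, Listen, FinWait, SynSent}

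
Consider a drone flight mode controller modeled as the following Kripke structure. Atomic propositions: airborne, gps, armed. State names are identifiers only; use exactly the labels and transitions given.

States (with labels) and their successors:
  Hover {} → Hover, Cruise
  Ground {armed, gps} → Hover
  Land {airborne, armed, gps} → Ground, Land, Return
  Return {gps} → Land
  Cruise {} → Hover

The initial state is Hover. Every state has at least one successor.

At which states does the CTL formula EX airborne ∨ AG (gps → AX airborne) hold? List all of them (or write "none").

States satisfying airborne: {Land}.
States satisfying EX airborne: {Land, Return}.
States satisfying gps → AX airborne: {Hover, Return, Cruise}.
States satisfying AG (gps → AX airborne): {Hover, Cruise}.
States satisfying EX airborne ∨ AG (gps → AX airborne): {Hover, Land, Return, Cruise}.

{Hover, Land, Return, Cruise}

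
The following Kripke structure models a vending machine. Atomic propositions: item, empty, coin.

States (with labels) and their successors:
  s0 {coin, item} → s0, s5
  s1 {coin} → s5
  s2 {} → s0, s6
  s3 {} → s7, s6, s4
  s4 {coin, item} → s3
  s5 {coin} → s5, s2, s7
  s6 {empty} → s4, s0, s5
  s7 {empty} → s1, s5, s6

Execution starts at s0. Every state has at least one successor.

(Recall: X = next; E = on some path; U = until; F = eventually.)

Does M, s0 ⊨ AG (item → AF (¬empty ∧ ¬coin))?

States satisfying item → AF (¬empty ∧ ¬coin): {s1, s2, s3, s4, s5, s6, s7}.
States satisfying AG (item → AF (¬empty ∧ ¬coin)): ∅.
s0 is reachable from s0 and violates item → AF (¬empty ∧ ¬coin), so AG fails at s0.
s0 ∉ Sat(AG (item → AF (¬empty ∧ ¬coin))).

No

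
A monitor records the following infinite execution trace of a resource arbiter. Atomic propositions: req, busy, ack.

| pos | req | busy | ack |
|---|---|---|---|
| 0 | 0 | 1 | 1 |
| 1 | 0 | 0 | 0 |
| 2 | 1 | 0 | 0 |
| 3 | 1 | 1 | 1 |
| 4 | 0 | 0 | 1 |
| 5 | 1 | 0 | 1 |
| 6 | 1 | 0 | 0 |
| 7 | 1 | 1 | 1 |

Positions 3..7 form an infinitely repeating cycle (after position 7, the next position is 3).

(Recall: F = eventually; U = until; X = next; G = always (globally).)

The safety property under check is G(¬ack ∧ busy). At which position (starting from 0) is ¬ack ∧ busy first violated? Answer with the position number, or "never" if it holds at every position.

At position 0 the labels are {ack, busy}, so ¬ack ∧ busy is false there. This is the first violation.

0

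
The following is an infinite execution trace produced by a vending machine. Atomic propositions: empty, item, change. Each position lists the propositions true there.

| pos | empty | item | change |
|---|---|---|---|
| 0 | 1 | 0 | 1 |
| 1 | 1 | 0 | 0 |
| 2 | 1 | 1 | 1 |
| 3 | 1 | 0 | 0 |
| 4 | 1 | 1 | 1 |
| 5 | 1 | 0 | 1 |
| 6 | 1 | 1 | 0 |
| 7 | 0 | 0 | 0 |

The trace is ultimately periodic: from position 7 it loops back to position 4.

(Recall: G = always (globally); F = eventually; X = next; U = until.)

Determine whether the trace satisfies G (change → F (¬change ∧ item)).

Holds

change → F (¬change ∧ item) holds at every position 0..7, and those are all positions ever visited, so G (change → F (¬change ∧ item)) holds.
Positions where change holds: 0, 2, 4, 5.
Check F (¬change ∧ item) at each: 0→ok, 2→ok, 4→ok, 5→ok.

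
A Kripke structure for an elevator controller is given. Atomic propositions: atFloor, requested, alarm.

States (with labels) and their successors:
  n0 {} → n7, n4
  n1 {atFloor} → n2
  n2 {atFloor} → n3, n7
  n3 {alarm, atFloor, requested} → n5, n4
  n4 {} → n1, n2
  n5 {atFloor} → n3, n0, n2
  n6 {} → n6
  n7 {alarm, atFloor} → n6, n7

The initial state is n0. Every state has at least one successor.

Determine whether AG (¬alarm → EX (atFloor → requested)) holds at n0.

States satisfying ¬alarm → EX (atFloor → requested): {n0, n2, n3, n5, n6, n7}.
States satisfying AG (¬alarm → EX (atFloor → requested)): {n6, n7}.
n1 is reachable from n0 and violates ¬alarm → EX (atFloor → requested), so AG fails at n0.
n0 ∉ Sat(AG (¬alarm → EX (atFloor → requested))).

No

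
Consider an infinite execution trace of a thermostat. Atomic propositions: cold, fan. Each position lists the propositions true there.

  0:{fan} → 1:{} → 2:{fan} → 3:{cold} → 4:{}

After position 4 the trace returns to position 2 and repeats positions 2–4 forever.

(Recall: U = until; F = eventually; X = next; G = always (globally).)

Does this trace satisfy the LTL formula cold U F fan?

Walking from position 0: F fan first holds at position 0, and cold holds at every earlier position along the way, so cold U F fan holds.

Yes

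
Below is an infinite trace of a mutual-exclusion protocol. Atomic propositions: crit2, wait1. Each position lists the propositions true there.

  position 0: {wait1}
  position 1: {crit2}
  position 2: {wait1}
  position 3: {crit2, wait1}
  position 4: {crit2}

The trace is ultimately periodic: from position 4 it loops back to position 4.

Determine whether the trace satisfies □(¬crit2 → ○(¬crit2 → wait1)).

¬crit2 → ○(¬crit2 → wait1) holds at every position 0..4, and those are all positions ever visited, so □(¬crit2 → ○(¬crit2 → wait1)) holds.
Positions where ¬crit2 holds: 0, 2.
Check ○(¬crit2 → wait1) at each: 0→ok, 2→ok.

Yes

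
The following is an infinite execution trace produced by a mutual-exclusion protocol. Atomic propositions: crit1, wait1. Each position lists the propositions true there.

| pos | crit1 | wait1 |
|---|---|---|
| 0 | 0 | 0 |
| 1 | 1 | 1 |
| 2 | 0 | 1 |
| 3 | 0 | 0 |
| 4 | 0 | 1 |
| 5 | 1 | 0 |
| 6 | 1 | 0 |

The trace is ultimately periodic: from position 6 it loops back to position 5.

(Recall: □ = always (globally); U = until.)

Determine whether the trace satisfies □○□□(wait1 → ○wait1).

Violated

○□□(wait1 → ○wait1) must hold at every position from 0 onward. It fails at position 0, so □○□□(wait1 → ○wait1) is false.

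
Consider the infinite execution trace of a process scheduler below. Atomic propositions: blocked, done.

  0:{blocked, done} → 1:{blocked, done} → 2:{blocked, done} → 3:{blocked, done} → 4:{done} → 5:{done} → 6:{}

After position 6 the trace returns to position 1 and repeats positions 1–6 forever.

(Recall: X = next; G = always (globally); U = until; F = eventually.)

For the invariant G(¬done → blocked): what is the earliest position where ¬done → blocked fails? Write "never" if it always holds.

6

Check ¬done → blocked at each position in order: 0 ✓, 1 ✓, 2 ✓, 3 ✓, 4 ✓, 5 ✓.
At position 6 the labels are {}, so ¬done → blocked is false there. This is the first violation.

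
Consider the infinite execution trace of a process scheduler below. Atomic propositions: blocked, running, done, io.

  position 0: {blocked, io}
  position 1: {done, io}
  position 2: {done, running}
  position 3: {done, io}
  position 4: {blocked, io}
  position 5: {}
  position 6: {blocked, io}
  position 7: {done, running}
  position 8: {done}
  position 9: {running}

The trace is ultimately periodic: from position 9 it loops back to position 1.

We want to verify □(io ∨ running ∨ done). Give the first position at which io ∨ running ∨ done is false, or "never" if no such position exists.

5

Check io ∨ running ∨ done at each position in order: 0 ✓, 1 ✓, 2 ✓, 3 ✓, 4 ✓.
At position 5 the labels are {}, so io ∨ running ∨ done is false there. This is the first violation.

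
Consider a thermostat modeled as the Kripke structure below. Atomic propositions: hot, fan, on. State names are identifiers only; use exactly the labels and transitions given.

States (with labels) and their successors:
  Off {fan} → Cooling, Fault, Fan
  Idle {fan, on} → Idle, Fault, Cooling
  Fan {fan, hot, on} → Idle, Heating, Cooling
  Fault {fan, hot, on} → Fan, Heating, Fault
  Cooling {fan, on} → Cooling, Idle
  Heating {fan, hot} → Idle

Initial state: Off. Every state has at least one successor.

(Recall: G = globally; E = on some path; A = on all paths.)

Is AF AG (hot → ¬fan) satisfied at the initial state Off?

States satisfying AG (hot → ¬fan): ∅.
States satisfying AF AG (hot → ¬fan): ∅.
There is a path from Off along which AG (hot → ¬fan) never holds.
Off ∉ Sat(AF AG (hot → ¬fan)).

No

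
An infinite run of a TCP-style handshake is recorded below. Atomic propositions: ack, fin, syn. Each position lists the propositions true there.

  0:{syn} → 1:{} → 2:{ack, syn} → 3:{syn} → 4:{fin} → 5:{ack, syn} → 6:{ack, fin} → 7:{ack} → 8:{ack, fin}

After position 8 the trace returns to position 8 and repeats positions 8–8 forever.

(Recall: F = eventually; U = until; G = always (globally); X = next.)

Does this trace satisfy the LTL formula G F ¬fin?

F ¬fin must hold at every position from 0 onward. It fails at position 8, so G F ¬fin is false.

Violated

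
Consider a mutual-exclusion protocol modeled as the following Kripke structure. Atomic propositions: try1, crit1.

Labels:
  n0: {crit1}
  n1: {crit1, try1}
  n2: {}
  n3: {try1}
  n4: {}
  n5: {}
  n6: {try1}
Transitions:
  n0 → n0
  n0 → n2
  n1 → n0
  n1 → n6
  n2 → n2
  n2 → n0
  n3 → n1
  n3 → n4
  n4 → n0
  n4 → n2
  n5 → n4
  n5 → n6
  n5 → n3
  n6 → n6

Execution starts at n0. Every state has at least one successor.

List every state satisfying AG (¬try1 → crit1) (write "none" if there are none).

States satisfying ¬try1 → crit1: {n0, n1, n3, n6}.
States satisfying AG (¬try1 → crit1): {n6}.

{n6}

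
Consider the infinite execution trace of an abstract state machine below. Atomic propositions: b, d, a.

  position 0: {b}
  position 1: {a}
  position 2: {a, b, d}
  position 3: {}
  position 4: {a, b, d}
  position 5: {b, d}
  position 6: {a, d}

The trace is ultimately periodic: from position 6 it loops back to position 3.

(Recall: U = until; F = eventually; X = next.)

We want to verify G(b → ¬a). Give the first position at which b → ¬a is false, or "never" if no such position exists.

Check b → ¬a at each position in order: 0 ✓, 1 ✓.
At position 2 the labels are {a, b, d}, so b → ¬a is false there. This is the first violation.

2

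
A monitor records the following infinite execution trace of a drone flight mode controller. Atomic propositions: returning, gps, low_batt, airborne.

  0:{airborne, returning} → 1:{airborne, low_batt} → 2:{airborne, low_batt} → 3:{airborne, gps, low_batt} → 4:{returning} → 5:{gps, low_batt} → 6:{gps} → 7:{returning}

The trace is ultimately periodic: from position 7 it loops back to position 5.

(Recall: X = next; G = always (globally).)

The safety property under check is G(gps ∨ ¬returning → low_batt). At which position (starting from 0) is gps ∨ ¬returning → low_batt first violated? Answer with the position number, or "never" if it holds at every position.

Check gps ∨ ¬returning → low_batt at each position in order: 0 ✓, 1 ✓, 2 ✓, 3 ✓, 4 ✓, 5 ✓.
At position 6 the labels are {gps}, so gps ∨ ¬returning → low_batt is false there. This is the first violation.

6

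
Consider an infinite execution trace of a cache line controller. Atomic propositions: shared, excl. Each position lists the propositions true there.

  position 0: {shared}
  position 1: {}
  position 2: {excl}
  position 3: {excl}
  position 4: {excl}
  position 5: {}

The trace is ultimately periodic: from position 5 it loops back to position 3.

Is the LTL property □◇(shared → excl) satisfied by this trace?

Satisfied

◇(shared → excl) holds at every position 0..5, and those are all positions ever visited, so □◇(shared → excl) holds.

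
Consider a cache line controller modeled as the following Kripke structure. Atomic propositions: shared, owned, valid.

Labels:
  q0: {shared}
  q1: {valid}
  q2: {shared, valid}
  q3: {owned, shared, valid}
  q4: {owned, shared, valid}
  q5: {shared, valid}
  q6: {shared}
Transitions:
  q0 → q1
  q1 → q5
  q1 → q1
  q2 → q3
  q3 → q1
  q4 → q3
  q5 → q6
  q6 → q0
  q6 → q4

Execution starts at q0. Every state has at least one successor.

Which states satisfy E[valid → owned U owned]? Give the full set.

{q3, q4, q6}

States satisfying valid → owned: {q0, q3, q4, q6}.
States satisfying owned: {q3, q4}.
States satisfying E[valid → owned U owned]: {q3, q4, q6}.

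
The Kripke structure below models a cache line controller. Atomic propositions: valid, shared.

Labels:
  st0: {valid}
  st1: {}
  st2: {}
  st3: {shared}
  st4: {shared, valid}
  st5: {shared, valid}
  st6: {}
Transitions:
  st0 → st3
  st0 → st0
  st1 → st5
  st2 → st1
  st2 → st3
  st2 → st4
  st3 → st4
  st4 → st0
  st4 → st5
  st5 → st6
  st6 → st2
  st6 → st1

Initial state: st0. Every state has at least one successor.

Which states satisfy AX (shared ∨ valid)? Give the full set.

States satisfying shared ∨ valid: {st0, st3, st4, st5}.
States satisfying AX (shared ∨ valid): {st0, st1, st3, st4}.

{st0, st1, st3, st4}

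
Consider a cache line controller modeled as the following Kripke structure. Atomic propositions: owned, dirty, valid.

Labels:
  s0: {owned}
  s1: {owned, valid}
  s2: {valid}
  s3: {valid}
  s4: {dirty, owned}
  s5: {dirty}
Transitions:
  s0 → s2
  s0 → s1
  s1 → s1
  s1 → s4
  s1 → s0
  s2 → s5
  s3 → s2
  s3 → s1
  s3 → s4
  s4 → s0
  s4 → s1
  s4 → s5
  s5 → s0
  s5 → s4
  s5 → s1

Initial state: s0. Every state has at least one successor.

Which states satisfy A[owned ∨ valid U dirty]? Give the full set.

States satisfying owned ∨ valid: {s0, s1, s2, s3, s4}.
States satisfying dirty: {s4, s5}.
States satisfying A[owned ∨ valid U dirty]: {s2, s4, s5}.

{s2, s4, s5}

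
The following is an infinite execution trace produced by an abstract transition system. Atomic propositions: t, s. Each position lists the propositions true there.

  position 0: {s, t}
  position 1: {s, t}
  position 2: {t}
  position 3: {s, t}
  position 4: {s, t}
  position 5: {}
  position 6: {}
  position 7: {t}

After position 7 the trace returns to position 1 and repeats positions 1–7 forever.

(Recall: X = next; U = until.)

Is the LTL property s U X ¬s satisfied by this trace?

Holds

Walking from position 0: X ¬s first holds at position 1, and s holds at every earlier position along the way, so s U X ¬s holds.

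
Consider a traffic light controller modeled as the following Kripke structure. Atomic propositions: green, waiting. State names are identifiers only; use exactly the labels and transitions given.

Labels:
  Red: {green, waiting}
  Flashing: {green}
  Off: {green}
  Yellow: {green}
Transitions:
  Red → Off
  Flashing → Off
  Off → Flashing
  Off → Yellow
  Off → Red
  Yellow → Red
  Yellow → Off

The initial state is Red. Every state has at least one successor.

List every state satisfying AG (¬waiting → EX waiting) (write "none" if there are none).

States satisfying ¬waiting → EX waiting: {Red, Off, Yellow}.
States satisfying AG (¬waiting → EX waiting): ∅.

none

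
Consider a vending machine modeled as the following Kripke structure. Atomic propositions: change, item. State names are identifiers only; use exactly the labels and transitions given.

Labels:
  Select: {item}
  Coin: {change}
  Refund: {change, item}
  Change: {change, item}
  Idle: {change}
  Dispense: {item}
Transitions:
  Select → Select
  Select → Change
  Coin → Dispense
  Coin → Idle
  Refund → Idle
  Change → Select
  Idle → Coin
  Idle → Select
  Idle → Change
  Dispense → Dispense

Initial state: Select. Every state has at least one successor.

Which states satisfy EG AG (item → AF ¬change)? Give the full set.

{Select, Coin, Change, Idle, Dispense}

States satisfying AG (item → AF ¬change): {Select, Coin, Change, Idle, Dispense}.
States satisfying EG AG (item → AF ¬change): {Select, Coin, Change, Idle, Dispense}.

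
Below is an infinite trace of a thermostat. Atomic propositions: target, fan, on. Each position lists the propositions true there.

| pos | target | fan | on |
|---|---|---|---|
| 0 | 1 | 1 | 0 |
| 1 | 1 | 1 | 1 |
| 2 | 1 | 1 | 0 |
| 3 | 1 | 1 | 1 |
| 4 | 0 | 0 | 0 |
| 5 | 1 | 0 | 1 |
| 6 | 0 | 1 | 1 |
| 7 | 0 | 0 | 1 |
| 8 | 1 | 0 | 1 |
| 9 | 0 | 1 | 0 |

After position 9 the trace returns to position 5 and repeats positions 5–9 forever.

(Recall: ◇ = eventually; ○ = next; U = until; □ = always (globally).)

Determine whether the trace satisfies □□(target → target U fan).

□(target → target U fan) holds at every position 0..9, and those are all positions ever visited, so □□(target → target U fan) holds.

Yes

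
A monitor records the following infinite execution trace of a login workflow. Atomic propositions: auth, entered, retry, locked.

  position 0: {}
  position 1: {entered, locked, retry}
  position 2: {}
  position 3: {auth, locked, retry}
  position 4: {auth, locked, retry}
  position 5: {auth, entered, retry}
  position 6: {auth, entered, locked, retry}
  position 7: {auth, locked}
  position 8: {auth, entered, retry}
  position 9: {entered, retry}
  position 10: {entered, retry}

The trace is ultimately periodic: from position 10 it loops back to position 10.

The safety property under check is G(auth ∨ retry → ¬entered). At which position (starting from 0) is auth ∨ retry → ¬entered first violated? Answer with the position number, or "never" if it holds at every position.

1

Check auth ∨ retry → ¬entered at each position in order: 0 ✓.
At position 1 the labels are {entered, locked, retry}, so auth ∨ retry → ¬entered is false there. This is the first violation.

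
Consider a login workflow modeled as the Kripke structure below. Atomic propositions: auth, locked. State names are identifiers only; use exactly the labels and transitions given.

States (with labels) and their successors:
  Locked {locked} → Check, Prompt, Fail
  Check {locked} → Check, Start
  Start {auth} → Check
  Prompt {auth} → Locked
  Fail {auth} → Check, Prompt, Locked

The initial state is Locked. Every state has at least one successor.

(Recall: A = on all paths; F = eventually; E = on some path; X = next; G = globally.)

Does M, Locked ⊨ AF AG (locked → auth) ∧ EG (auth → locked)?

States satisfying AG (locked → auth): ∅.
States satisfying AF AG (locked → auth): ∅.
States satisfying auth → locked: {Locked, Check}.
States satisfying EG (auth → locked): {Locked, Check}.
States satisfying AF AG (locked → auth) ∧ EG (auth → locked): ∅.
Locked ∉ Sat(AF AG (locked → auth) ∧ EG (auth → locked)).

Does not hold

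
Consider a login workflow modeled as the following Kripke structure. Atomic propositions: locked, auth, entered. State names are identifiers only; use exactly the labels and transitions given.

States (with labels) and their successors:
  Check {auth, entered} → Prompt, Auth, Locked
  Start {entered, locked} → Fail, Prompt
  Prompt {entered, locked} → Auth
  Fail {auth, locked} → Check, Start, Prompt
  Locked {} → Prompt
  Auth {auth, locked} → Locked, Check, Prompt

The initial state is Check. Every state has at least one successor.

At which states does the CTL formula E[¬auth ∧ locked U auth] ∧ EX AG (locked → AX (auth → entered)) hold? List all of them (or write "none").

States satisfying ¬auth ∧ locked: {Start, Prompt}.
States satisfying auth: {Check, Fail, Auth}.
States satisfying E[¬auth ∧ locked U auth]: {Check, Start, Prompt, Fail, Auth}.
States satisfying AG (locked → AX (auth → entered)): ∅.
States satisfying EX AG (locked → AX (auth → entered)): ∅.
States satisfying E[¬auth ∧ locked U auth] ∧ EX AG (locked → AX (auth → entered)): ∅.

none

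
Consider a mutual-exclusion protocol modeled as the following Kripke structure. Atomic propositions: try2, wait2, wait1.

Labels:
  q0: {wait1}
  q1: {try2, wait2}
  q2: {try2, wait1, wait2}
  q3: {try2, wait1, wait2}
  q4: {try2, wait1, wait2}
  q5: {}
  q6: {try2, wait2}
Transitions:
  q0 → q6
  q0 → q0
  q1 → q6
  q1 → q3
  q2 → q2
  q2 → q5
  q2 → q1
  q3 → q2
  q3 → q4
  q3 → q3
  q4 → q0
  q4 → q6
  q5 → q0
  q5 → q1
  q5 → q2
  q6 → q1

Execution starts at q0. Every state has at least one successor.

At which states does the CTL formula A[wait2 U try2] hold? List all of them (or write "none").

States satisfying wait2: {q1, q2, q3, q4, q6}.
States satisfying try2: {q1, q2, q3, q4, q6}.
States satisfying A[wait2 U try2]: {q1, q2, q3, q4, q6}.

{q1, q2, q3, q4, q6}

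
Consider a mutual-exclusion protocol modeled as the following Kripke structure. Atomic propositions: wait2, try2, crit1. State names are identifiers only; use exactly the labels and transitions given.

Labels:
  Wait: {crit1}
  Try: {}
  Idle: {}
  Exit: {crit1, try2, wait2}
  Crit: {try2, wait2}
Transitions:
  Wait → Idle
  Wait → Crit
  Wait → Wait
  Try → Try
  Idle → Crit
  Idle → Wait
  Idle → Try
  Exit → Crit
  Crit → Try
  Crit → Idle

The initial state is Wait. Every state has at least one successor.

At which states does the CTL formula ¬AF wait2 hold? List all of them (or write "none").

States satisfying wait2: {Exit, Crit}.
States satisfying AF wait2: {Exit, Crit}.
States satisfying ¬AF wait2: {Wait, Try, Idle}.

{Wait, Try, Idle}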